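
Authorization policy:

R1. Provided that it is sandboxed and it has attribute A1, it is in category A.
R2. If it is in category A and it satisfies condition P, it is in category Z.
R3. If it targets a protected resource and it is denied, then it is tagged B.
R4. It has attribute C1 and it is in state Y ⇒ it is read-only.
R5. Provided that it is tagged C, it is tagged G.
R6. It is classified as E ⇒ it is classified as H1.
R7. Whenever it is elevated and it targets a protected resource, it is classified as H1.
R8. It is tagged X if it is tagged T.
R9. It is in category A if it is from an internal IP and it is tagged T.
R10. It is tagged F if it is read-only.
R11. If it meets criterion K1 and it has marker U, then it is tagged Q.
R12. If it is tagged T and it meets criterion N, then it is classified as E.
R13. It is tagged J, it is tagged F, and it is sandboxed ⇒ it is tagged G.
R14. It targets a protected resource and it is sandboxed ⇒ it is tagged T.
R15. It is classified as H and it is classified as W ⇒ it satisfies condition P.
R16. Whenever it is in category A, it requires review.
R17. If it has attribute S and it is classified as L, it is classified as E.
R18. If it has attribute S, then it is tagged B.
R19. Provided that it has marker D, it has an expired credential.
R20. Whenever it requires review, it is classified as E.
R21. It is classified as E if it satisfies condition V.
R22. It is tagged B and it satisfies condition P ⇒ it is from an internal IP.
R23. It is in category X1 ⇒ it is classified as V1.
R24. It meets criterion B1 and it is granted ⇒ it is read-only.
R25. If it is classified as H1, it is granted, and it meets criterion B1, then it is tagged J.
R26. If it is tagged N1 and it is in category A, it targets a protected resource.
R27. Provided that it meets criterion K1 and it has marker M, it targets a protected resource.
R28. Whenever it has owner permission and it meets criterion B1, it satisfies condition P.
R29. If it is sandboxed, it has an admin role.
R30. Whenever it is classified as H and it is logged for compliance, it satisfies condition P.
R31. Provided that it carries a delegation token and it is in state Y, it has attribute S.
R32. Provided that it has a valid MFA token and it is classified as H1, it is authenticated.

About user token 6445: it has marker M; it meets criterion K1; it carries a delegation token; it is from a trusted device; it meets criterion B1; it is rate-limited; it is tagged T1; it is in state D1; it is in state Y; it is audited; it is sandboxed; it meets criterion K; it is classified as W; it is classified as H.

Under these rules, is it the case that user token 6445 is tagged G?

Forward chaining from the given facts derives: satisfies condition P, targets a protected resource, has an admin role, has attribute S, is tagged T, is tagged B, is from an internal IP, is tagged X, is in category A, requires review, is classified as E, is in category Z, is classified as H1.
Rules concluding "it is tagged G": R5 needs "it is tagged C"; R13 needs "it is tagged J" — none of these are established.

No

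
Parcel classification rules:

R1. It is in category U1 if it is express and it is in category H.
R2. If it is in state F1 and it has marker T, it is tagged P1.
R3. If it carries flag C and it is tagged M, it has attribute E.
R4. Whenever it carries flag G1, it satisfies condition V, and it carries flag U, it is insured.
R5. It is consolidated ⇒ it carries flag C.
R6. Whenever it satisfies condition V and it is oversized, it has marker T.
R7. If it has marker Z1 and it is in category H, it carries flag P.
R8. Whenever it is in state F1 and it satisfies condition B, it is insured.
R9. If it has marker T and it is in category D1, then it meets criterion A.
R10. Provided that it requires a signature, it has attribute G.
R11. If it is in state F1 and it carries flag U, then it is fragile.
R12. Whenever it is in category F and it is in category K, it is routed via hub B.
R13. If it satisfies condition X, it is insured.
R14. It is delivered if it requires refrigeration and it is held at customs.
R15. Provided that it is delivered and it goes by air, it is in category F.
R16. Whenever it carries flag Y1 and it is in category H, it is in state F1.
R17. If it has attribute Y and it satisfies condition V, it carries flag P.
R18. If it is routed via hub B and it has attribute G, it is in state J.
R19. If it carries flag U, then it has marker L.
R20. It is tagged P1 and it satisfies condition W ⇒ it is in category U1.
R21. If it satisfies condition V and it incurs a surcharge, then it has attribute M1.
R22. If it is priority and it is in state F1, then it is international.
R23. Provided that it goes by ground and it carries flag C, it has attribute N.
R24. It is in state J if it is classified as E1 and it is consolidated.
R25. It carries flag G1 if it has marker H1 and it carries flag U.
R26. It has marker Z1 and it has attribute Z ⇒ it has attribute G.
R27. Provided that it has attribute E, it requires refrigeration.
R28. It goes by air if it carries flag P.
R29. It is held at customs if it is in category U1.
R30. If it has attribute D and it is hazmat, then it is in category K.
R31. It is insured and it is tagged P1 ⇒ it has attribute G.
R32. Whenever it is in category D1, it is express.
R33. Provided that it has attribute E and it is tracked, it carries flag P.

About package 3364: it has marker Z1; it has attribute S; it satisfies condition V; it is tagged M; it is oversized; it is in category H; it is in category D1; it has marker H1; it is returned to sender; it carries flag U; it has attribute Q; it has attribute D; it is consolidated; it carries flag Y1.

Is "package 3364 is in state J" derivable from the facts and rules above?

No

Forward chaining from the given facts derives: carries flag C, has marker T, carries flag P, meets criterion A, is in state F1, has marker L, carries flag G1, goes by air, is express, is in category U1, is tagged P1, has attribute E, is insured, is fragile, requires refrigeration, is held at customs, has attribute G, is delivered, is in category F.
Rules concluding "it is in state J": R18 needs "it is routed via hub B"; R24 needs "it is classified as E1" — none of these are established.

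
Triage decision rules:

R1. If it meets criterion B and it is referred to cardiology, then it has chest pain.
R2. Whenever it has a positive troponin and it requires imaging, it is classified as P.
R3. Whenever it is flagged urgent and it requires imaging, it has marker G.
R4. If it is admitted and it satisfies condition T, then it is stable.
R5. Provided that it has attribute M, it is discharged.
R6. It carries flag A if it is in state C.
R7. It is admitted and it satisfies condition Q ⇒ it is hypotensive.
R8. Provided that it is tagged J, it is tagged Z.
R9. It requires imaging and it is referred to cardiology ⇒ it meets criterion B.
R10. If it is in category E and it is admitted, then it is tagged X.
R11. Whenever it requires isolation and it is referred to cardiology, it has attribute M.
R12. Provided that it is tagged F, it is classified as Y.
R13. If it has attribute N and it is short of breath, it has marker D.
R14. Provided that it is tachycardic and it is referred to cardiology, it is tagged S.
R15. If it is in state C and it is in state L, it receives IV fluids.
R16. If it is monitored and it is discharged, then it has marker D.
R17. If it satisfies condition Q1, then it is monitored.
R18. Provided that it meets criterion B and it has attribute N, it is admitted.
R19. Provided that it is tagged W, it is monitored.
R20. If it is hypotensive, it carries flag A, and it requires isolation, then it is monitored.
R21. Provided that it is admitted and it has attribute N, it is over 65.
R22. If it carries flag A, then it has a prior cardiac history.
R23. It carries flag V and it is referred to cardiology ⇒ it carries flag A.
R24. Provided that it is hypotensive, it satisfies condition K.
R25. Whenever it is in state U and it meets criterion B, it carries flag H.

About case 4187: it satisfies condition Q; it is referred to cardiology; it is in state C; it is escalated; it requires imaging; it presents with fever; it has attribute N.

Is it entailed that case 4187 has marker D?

No

Forward chaining from the given facts derives: carries flag A, meets criterion B, is admitted, is over 65, has a prior cardiac history, has chest pain, is hypotensive, satisfies condition K.
Rules concluding "it has marker D": R13 needs "it is short of breath"; R16 needs "it is monitored" — none of these are established.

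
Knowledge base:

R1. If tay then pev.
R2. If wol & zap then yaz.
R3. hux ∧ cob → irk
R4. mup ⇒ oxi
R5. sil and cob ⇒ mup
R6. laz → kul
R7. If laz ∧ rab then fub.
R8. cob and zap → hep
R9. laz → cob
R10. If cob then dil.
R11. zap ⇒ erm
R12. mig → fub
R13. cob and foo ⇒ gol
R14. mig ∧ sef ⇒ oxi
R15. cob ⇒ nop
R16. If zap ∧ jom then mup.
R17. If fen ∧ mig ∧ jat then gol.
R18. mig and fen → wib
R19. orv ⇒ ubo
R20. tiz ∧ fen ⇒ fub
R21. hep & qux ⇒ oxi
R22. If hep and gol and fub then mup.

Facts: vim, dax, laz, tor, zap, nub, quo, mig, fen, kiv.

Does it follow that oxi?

Forward chaining from the given facts derives: kul, cob, dil, erm, fub, nop, wib, hep.
Rules concluding oxi: R4 needs mup; R14 needs sef; R21 needs qux — none of these are established.

No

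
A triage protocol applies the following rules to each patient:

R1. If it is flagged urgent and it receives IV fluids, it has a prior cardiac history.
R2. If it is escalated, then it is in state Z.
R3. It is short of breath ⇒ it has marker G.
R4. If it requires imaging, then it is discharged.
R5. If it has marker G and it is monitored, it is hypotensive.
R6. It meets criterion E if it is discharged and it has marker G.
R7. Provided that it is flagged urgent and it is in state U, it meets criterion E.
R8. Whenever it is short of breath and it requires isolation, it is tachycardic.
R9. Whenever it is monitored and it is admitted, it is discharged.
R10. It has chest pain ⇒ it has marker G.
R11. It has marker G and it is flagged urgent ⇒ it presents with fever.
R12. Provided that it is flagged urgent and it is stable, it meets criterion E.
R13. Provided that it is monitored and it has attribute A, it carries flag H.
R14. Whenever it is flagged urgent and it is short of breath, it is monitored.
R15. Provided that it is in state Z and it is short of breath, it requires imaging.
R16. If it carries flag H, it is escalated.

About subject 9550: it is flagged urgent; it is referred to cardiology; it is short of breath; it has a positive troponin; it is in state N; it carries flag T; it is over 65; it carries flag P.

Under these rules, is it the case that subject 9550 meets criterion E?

Forward chaining from the given facts derives: has marker G, presents with fever, is monitored, is hypotensive.
Rules concluding "it meets criterion E": R6 needs "it is discharged"; R7 needs "it is in state U"; R12 needs "it is stable" — none of these are established.

No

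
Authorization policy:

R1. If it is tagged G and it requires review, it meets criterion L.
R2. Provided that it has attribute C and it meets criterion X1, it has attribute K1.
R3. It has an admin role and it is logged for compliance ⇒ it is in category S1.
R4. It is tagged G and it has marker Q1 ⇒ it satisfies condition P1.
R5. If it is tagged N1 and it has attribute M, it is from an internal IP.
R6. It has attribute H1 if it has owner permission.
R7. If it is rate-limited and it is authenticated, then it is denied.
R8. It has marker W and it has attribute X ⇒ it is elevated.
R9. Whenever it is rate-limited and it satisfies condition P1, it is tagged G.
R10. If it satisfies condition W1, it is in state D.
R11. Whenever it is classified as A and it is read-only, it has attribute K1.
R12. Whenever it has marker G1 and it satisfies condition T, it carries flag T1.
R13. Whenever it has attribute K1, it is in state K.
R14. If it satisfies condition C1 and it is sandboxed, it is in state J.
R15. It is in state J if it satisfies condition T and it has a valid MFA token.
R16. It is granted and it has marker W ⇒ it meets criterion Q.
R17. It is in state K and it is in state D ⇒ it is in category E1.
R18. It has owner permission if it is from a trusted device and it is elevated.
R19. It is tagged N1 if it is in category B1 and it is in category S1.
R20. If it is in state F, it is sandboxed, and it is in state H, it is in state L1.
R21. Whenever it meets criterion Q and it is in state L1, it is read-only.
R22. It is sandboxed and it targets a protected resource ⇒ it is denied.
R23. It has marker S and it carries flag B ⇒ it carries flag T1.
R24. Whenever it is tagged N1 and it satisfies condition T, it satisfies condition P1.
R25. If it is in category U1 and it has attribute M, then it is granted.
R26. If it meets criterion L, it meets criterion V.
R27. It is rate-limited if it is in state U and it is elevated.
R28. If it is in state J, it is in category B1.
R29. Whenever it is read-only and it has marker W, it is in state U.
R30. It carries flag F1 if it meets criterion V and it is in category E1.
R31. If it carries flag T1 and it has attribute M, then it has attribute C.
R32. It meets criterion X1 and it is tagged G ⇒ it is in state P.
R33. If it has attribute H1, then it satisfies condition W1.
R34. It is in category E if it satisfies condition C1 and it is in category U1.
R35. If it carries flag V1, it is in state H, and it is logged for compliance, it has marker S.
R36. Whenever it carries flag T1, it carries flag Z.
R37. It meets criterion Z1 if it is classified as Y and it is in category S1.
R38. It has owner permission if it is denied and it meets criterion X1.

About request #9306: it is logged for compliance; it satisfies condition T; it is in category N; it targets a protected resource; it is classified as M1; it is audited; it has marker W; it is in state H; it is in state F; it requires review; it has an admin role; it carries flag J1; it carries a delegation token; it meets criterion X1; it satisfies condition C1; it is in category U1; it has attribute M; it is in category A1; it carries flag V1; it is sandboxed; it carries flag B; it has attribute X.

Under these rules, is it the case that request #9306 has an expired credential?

Forward chaining from the given facts derives: is in category S1, is elevated, is in state J, is in state L1, is denied, is granted, is in category B1, is in category E, has marker S, has owner permission, has attribute H1, meets criterion Q, is tagged N1, is read-only, carries flag T1, satisfies condition P1, is in state U, has attribute C, satisfies condition W1, carries flag Z, has attribute K1, is from an internal IP, is in state D, is in state K, is in category E1, is rate-limited, is tagged G, is in state P, meets criterion L, meets criterion V, carries flag F1.
No rule has "it has an expired credential" as its conclusion, and it is not among the given facts.

No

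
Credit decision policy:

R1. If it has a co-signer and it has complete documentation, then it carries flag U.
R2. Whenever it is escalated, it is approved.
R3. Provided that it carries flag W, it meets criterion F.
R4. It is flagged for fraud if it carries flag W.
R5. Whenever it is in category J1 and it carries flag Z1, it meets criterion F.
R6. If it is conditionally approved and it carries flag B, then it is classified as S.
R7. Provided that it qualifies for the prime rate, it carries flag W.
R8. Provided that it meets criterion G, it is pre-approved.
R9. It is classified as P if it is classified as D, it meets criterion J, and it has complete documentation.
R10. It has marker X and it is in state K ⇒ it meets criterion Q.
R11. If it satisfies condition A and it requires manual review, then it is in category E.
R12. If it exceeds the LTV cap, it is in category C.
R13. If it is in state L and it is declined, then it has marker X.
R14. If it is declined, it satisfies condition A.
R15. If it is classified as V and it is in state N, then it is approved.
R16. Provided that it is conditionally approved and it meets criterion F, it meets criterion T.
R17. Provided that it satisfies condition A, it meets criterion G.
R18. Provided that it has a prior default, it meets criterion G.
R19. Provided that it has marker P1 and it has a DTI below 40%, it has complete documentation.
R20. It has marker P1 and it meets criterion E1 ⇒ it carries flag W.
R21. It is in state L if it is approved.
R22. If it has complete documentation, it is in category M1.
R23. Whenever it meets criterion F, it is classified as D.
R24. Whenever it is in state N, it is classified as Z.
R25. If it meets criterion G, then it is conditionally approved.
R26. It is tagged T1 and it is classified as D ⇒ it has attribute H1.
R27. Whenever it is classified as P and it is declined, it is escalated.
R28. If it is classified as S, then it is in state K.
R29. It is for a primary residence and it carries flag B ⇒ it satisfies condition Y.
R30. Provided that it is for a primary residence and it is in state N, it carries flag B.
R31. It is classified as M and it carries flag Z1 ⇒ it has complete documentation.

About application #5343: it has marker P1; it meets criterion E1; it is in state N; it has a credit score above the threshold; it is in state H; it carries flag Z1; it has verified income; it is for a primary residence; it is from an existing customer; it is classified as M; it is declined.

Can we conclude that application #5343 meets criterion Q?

No

Forward chaining from the given facts derives: satisfies condition A, meets criterion G, carries flag W, is classified as Z, is conditionally approved, carries flag B, has complete documentation, meets criterion F, is flagged for fraud, is classified as S, is pre-approved, meets criterion T, is in category M1, is classified as D, is in state K, satisfies condition Y.
The only rule concluding "it meets criterion Q" is R10, which needs "it has marker X"; that is never established.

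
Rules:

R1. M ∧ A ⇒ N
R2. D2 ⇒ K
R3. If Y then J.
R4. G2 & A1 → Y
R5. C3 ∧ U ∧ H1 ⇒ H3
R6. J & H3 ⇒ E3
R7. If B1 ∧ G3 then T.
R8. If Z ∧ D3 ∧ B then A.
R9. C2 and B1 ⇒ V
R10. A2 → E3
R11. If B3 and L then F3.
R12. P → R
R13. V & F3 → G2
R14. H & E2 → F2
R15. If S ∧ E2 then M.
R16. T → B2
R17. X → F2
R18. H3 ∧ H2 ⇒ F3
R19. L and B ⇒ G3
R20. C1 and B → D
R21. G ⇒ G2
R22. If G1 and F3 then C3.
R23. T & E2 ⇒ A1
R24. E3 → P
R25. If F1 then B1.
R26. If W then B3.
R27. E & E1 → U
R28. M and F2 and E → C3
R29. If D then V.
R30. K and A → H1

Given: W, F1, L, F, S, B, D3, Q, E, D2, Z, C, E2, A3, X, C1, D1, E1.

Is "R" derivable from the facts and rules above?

K  (by R2: D2)
A  (by R8: Z, D3, B)
M  (by R15: S, E2)
F2  (by R17: X)
G3  (by R19: L, B)
D  (by R20: C1, B)
B1  (by R25: F1)
B3  (by R26: W)
U  (by R27: E, E1)
C3  (by R28: M, F2, E)
V  (by R29: D)
H1  (by R30: K, A)
H3  (by R5: C3, U, H1)
T  (by R7: B1, G3)
F3  (by R11: B3, L)
G2  (by R13: V, F3)
A1  (by R23: T, E2)
Y  (by R4: G2, A1)
J  (by R3: Y)
E3  (by R6: J, H3)
P  (by R24: E3)
R  (by R12: P)

Yes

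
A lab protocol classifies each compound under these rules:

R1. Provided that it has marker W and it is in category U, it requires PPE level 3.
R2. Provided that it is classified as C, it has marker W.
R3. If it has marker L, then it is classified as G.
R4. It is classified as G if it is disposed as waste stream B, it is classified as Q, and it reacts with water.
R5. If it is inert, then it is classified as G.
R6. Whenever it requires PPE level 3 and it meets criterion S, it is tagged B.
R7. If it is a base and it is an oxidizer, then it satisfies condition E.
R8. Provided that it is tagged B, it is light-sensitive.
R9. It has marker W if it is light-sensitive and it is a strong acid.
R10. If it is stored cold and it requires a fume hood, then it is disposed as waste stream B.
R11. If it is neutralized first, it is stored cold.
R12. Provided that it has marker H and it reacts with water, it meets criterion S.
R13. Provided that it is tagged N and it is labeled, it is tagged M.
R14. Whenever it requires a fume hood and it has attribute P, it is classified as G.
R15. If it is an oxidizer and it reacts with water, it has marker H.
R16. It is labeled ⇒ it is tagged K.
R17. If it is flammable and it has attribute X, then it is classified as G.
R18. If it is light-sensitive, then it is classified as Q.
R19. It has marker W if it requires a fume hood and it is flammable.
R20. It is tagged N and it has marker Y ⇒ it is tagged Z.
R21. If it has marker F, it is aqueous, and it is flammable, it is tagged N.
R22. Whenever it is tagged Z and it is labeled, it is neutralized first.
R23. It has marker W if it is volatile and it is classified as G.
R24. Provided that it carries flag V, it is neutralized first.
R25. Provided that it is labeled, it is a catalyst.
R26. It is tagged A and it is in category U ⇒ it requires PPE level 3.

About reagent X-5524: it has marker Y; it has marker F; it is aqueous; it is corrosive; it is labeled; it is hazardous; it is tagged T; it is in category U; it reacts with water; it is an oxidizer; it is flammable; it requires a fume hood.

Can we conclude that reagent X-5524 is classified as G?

Yes

By R15 (it is an oxidizer, it reacts with water): it has marker H.
By R19 (it requires a fume hood, it is flammable): it has marker W.
By R21 (it has marker F, it is aqueous, it is flammable): it is tagged N.
By R1 (it has marker W, it is in category U): it requires PPE level 3.
By R12 (it has marker H, it reacts with water): it meets criterion S.
By R20 (it is tagged N, it has marker Y): it is tagged Z.
By R22 (it is tagged Z, it is labeled): it is neutralized first.
By R6 (it requires PPE level 3, it meets criterion S): it is tagged B.
By R8 (it is tagged B): it is light-sensitive.
By R11 (it is neutralized first): it is stored cold.
By R18 (it is light-sensitive): it is classified as Q.
By R10 (it is stored cold, it requires a fume hood): it is disposed as waste stream B.
By R4 (it is disposed as waste stream B, it is classified as Q, it reacts with water): it is classified as G.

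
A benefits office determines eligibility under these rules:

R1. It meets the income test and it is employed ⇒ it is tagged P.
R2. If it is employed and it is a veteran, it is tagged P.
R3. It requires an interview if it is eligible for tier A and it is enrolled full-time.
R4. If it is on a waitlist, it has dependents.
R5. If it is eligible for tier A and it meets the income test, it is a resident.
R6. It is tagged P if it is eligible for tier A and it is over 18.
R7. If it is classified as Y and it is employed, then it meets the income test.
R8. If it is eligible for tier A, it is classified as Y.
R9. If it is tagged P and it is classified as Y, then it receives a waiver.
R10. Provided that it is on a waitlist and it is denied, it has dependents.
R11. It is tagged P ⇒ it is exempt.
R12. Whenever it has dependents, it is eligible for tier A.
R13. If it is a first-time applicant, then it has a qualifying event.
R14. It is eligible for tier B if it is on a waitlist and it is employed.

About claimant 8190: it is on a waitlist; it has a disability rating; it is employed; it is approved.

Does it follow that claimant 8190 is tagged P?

Yes

By R4 (it is on a waitlist): it has dependents.
By R12 (it has dependents): it is eligible for tier A.
By R8 (it is eligible for tier A): it is classified as Y.
By R7 (it is classified as Y, it is employed): it meets the income test.
By R1 (it meets the income test, it is employed): it is tagged P.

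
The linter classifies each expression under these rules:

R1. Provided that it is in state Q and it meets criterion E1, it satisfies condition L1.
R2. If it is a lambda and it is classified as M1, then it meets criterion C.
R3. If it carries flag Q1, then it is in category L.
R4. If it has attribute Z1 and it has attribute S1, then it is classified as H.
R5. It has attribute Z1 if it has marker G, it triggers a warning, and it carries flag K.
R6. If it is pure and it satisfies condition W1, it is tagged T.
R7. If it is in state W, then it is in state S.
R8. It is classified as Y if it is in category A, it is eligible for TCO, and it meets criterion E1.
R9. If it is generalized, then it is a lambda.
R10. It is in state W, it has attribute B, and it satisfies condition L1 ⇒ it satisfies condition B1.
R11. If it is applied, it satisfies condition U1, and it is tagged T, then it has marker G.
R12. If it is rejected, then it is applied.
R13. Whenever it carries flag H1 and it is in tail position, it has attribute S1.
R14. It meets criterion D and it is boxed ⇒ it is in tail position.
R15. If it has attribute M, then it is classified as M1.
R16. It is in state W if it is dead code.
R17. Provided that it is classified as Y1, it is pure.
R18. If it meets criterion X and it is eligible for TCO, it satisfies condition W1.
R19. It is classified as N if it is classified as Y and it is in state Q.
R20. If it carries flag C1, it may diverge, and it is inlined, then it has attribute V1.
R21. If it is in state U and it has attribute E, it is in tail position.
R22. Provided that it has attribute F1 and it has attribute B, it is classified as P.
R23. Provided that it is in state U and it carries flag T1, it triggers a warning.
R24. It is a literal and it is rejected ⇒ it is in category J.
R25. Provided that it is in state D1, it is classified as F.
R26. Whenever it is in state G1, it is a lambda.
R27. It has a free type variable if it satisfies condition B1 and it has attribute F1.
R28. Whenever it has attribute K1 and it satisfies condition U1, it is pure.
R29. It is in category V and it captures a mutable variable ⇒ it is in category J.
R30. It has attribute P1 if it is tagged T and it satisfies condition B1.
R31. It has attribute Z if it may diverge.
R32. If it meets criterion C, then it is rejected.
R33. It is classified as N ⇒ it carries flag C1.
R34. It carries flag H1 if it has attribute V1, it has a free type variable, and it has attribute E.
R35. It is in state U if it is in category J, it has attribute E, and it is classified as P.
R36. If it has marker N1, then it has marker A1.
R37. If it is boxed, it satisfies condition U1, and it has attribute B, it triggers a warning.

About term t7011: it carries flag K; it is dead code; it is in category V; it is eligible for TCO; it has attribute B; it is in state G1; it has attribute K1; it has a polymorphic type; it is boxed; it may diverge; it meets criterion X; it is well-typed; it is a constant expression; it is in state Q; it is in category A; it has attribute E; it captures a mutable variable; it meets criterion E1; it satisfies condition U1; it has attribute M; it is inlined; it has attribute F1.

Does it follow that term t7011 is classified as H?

By R1 (it is in state Q, it meets criterion E1): it satisfies condition L1.
By R8 (it is in category A, it is eligible for TCO, it meets criterion E1): it is classified as Y.
By R15 (it has attribute M): it is classified as M1.
By R16 (it is dead code): it is in state W.
By R18 (it meets criterion X, it is eligible for TCO): it satisfies condition W1.
By R19 (it is classified as Y, it is in state Q): it is classified as N.
By R22 (it has attribute F1, it has attribute B): it is classified as P.
By R26 (it is in state G1): it is a lambda.
By R28 (it has attribute K1, it satisfies condition U1): it is pure.
By R29 (it is in category V, it captures a mutable variable): it is in category J.
By R33 (it is classified as N): it carries flag C1.
By R35 (it is in category J, it has attribute E, it is classified as P): it is in state U.
By R37 (it is boxed, it satisfies condition U1, it has attribute B): it triggers a warning.
By R2 (it is a lambda, it is classified as M1): it meets criterion C.
By R6 (it is pure, it satisfies condition W1): it is tagged T.
By R10 (it is in state W, it has attribute B, it satisfies condition L1): it satisfies condition B1.
By R20 (it carries flag C1, it may diverge, it is inlined): it has attribute V1.
By R21 (it is in state U, it has attribute E): it is in tail position.
By R27 (it satisfies condition B1, it has attribute F1): it has a free type variable.
By R32 (it meets criterion C): it is rejected.
By R34 (it has attribute V1, it has a free type variable, it has attribute E): it carries flag H1.
By R12 (it is rejected): it is applied.
By R13 (it carries flag H1, it is in tail position): it has attribute S1.
By R11 (it is applied, it satisfies condition U1, it is tagged T): it has marker G.
By R5 (it has marker G, it triggers a warning, it carries flag K): it has attribute Z1.
By R4 (it has attribute Z1, it has attribute S1): it is classified as H.

Yes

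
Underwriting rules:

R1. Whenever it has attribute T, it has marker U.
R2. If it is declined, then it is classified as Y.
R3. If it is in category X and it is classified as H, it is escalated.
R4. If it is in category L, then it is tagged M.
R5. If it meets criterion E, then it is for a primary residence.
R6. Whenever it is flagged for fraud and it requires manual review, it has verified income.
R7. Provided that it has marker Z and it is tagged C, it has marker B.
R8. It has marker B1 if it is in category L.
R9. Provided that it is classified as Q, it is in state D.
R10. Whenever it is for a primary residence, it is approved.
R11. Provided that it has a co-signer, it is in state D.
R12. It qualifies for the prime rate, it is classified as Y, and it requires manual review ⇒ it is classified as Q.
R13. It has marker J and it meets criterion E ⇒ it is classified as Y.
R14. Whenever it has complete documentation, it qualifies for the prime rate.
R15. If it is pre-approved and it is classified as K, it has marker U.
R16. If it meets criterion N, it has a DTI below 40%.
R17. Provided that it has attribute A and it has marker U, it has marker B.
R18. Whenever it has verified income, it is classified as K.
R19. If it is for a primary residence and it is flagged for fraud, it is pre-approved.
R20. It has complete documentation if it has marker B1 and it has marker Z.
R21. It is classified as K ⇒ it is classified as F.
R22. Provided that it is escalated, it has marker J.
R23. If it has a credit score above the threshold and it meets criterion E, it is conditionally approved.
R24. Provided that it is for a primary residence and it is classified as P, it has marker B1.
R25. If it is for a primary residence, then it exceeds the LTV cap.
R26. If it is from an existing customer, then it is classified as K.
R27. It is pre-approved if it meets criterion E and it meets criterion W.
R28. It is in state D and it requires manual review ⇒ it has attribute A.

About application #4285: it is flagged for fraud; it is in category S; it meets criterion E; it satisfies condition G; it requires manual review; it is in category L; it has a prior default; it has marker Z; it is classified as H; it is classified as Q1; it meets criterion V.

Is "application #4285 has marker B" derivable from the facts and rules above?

Forward chaining from the given facts derives: is tagged M, is for a primary residence, has verified income, has marker B1, is approved, is classified as K, is pre-approved, has complete documentation, is classified as F, exceeds the LTV cap, qualifies for the prime rate, has marker U.
Rules concluding "it has marker B": R7 needs "it is tagged C"; R17 needs "it has attribute A" — none of these are established.

No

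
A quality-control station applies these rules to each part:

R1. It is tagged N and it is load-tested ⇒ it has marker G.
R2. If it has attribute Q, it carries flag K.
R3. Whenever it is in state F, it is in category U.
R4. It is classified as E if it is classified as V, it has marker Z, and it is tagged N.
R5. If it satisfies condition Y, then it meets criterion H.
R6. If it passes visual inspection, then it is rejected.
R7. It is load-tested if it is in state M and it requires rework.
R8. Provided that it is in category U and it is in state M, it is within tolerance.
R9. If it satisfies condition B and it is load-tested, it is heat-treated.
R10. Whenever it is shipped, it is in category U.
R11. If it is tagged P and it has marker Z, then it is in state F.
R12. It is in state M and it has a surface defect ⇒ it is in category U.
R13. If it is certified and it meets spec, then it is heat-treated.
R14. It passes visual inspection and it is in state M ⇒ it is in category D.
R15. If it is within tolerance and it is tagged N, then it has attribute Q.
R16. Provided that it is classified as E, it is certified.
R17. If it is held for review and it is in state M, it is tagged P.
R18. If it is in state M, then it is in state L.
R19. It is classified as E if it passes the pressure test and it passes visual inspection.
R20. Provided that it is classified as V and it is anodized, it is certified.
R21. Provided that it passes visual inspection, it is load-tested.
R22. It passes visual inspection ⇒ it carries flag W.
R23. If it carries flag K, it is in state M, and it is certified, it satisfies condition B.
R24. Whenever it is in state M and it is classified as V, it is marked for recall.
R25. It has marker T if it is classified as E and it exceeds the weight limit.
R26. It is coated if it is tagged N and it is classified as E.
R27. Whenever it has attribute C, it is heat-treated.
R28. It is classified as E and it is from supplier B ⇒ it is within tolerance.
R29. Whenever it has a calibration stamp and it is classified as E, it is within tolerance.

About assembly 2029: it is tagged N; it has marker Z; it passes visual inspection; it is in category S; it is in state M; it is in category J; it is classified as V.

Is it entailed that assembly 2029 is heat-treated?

Forward chaining from the given facts derives: is classified as E, is rejected, is in category D, is certified, is in state L, is load-tested, carries flag W, is marked for recall, is coated, has marker G.
Rules concluding "it is heat-treated": R9 needs "it satisfies condition B"; R13 needs "it meets spec"; R27 needs "it has attribute C" — none of these are established.

No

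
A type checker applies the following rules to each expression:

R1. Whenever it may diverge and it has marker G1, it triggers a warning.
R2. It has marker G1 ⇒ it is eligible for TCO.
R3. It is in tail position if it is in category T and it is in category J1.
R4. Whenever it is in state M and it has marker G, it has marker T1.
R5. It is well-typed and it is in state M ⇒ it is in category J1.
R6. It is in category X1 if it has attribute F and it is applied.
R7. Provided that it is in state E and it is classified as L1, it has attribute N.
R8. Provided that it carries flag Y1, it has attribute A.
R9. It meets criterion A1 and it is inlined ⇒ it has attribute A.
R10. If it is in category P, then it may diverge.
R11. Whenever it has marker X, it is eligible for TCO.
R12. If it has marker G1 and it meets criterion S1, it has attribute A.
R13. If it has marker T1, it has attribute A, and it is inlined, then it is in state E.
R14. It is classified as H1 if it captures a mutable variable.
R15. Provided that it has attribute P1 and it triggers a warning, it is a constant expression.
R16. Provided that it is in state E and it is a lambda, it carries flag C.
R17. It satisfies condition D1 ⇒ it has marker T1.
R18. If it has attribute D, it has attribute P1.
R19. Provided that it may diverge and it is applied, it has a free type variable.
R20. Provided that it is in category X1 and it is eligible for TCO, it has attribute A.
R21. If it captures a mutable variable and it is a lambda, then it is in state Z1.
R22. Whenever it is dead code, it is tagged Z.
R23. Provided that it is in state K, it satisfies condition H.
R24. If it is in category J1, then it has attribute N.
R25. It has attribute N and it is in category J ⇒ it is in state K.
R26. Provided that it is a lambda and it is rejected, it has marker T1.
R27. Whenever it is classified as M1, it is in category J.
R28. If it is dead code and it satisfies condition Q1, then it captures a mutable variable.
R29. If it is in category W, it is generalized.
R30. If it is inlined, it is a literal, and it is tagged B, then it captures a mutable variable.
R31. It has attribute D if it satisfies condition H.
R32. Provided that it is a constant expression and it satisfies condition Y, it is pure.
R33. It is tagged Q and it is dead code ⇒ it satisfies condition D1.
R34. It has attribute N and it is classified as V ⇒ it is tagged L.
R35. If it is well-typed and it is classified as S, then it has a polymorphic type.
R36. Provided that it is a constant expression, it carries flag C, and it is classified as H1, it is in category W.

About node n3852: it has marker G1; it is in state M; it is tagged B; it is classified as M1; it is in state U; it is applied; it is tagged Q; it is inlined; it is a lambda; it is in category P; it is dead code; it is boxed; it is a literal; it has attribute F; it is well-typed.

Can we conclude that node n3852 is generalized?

By R2 (it has marker G1): it is eligible for TCO.
By R5 (it is well-typed, it is in state M): it is in category J1.
By R6 (it has attribute F, it is applied): it is in category X1.
By R10 (it is in category P): it may diverge.
By R20 (it is in category X1, it is eligible for TCO): it has attribute A.
By R24 (it is in category J1): it has attribute N.
By R27 (it is classified as M1): it is in category J.
By R30 (it is inlined, it is a literal, it is tagged B): it captures a mutable variable.
By R33 (it is tagged Q, it is dead code): it satisfies condition D1.
By R1 (it may diverge, it has marker G1): it triggers a warning.
By R14 (it captures a mutable variable): it is classified as H1.
By R17 (it satisfies condition D1): it has marker T1.
By R25 (it has attribute N, it is in category J): it is in state K.
By R13 (it has marker T1, it has attribute A, it is inlined): it is in state E.
By R16 (it is in state E, it is a lambda): it carries flag C.
By R23 (it is in state K): it satisfies condition H.
By R31 (it satisfies condition H): it has attribute D.
By R18 (it has attribute D): it has attribute P1.
By R15 (it has attribute P1, it triggers a warning): it is a constant expression.
By R36 (it is a constant expression, it carries flag C, it is classified as H1): it is in category W.
By R29 (it is in category W): it is generalized.

Yes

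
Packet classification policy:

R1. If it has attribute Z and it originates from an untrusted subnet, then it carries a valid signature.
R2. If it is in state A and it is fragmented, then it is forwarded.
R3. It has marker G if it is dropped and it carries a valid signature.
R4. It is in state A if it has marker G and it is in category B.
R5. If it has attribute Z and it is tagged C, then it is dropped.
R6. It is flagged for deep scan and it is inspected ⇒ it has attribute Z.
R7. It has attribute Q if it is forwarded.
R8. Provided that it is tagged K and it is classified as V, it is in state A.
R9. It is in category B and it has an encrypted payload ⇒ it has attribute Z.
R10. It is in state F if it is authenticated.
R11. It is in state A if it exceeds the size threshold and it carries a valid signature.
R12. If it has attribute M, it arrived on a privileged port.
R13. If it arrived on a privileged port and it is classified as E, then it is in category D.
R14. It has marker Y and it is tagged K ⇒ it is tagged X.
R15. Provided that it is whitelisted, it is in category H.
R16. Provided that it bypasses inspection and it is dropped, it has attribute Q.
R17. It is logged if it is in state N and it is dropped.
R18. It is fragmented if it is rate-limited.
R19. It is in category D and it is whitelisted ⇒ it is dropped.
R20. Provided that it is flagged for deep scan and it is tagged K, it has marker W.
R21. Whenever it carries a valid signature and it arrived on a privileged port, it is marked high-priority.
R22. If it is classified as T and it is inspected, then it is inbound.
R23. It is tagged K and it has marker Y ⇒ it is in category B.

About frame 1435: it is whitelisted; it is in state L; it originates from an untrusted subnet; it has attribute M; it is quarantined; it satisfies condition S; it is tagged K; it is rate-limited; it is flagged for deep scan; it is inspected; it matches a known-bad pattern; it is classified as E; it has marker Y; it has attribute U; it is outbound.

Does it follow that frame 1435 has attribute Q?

Yes

By R6 (it is flagged for deep scan, it is inspected): it has attribute Z.
By R12 (it has attribute M): it arrived on a privileged port.
By R13 (it arrived on a privileged port, it is classified as E): it is in category D.
By R18 (it is rate-limited): it is fragmented.
By R19 (it is in category D, it is whitelisted): it is dropped.
By R23 (it is tagged K, it has marker Y): it is in category B.
By R1 (it has attribute Z, it originates from an untrusted subnet): it carries a valid signature.
By R3 (it is dropped, it carries a valid signature): it has marker G.
By R4 (it has marker G, it is in category B): it is in state A.
By R2 (it is in state A, it is fragmented): it is forwarded.
By R7 (it is forwarded): it has attribute Q.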